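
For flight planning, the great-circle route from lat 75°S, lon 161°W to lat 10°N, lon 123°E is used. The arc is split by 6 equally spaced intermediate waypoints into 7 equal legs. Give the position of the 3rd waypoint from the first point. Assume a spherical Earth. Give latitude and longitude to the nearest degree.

Write both endpoints as unit vectors p₁, p₂ with components (cos φ cos λ, cos φ sin λ, sin φ).
The central angle between the endpoints is δ = arccos(p₁·p₂) ≈ 1.677 rad (96.1°).
Interpolate at f = 3/7 with slerp weights a = sin((1−f)δ)/sin δ ≈ 0.823, b = sin(fδ)/sin δ ≈ 0.662.
p = a·p₁ + b·p₂ ≈ (-0.557, 0.478, -0.680); φ = arcsin(p_z) ≈ -42.83°, λ = atan2(p_y, p_x) ≈ 139.37°.

≈ lat 43°S, lon 139°E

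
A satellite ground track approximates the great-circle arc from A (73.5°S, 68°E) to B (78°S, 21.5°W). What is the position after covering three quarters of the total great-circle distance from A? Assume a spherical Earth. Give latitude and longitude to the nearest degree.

≈ (80°S, 3°E)

The haversine formula gives a central angle δ ≈ 0.353 rad (20.2°) between the endpoints.
Interpolate at f = 3/4 with slerp weights a = sin((1−f)δ)/sin δ ≈ 0.255, b = sin(fδ)/sin δ ≈ 0.757.
p = a·p₁ + b·p₂ ≈ (0.174, 0.009, -0.985); φ = arcsin(p_z) ≈ -79.99°, λ = atan2(p_y, p_x) ≈ 3.12°.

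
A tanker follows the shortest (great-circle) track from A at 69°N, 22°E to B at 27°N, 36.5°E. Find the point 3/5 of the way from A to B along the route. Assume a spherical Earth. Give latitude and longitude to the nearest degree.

From cos δ = sin φ₁ sin φ₂ + cos φ₁ cos φ₂ cos Δλ, the central angle is δ ≈ 0.748 rad (42.9°).
Interpolate at f = 3/5 with slerp weights a = sin((1−f)δ)/sin δ ≈ 0.433, b = sin(fδ)/sin δ ≈ 0.638.
p = a·p₁ + b·p₂ ≈ (0.601, 0.396, 0.694); φ = arcsin(p_z) ≈ 43.96°, λ = atan2(p_y, p_x) ≈ 33.40°.

≈ 44°N, 33°E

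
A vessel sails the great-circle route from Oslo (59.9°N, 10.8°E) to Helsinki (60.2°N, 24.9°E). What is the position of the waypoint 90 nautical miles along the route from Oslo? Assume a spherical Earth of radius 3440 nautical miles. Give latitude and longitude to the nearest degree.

Write both endpoints as unit vectors p₁, p₂ with components (cos φ cos λ, cos φ sin λ, sin φ).
The central angle between the endpoints is δ = arccos(p₁·p₂) ≈ 0.123 rad (7.0°). The total great-circle distance is δ·R ≈ 0.123 × 3440 ≈ 422 nmi, so the target fraction is f = 90/422 ≈ 0.213.
Interpolate at f ≈ 0.213 with slerp weights a = sin((1−f)δ)/sin δ ≈ 0.788, b = sin(fδ)/sin δ ≈ 0.214.
p = a·p₁ + b·p₂ ≈ (0.484, 0.119, 0.867); φ = arcsin(p_z) ≈ 60.09°, λ = atan2(p_y, p_x) ≈ 13.77°.

≈ 60°N, 14°E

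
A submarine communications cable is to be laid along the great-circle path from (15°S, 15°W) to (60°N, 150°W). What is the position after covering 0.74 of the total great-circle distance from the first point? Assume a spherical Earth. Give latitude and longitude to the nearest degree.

The haversine formula gives a central angle δ ≈ 2.172 rad (124.4°) between the endpoints.
Interpolate at f = 0.74 with slerp weights a = sin((1−f)δ)/sin δ ≈ 0.649, b = sin(fδ)/sin δ ≈ 1.212.
p = a·p₁ + b·p₂ ≈ (0.081, -0.465, 0.882); φ = arcsin(p_z) ≈ 61.83°, λ = atan2(p_y, p_x) ≈ -80.15°.

≈ (62°N, 80°W)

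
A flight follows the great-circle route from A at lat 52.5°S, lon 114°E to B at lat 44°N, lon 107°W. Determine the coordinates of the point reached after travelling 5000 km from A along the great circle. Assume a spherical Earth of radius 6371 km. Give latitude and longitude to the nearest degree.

Convert each endpoint to a unit vector on the sphere (x = cos φ cos λ, y = cos φ sin λ, z = sin φ).
The central angle between the endpoints is δ = arccos(p₁·p₂) ≈ 2.650 rad (151.8°). The total great-circle distance is δ·R ≈ 2.650 × 6371 ≈ 16883 km, so the target fraction is f = 5000/16883 ≈ 0.296.
Interpolate at f ≈ 0.296 with slerp weights a = sin((1−f)δ)/sin δ ≈ 2.027, b = sin(fδ)/sin δ ≈ 1.497.
p = a·p₁ + b·p₂ ≈ (-0.817, 0.098, -0.568); φ = arcsin(p_z) ≈ -34.64°, λ = atan2(p_y, p_x) ≈ 173.19°.

≈ lat 35°S, lon 173°E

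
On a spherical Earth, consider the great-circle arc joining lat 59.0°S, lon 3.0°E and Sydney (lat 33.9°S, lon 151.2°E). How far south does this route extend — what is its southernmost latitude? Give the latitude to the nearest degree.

The great circle lies in the plane with unit normal n̂ = (p₁ × p₂)/|p₁ × p₂|.
Here n̂_z ≈ +0.227; the vertex latitude is φ_max = arccos|n̂_z| ≈ 76.9°.
Check via Clairaut: cos φ_max = |cos φ₁| · sin C = cos(59.0°)·sin(153.9°) ≈ 0.227, again giving ≈ 76.9°.

≈ 77°S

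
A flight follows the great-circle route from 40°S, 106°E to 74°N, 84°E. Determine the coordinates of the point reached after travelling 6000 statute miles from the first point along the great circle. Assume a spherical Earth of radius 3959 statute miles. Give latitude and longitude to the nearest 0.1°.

Convert each endpoint to a unit vector on the sphere (x = cos φ cos λ, y = cos φ sin λ, z = sin φ).
The central angle between the endpoints is δ = arccos(p₁·p₂) ≈ 2.007 rad (115.0°). The total great-circle distance is δ·R ≈ 2.007 × 3959 ≈ 7944 mi, so the target fraction is f = 6000/7944 ≈ 0.755.
Interpolate at f ≈ 0.755 with slerp weights a = sin((1−f)δ)/sin δ ≈ 0.520, b = sin(fδ)/sin δ ≈ 1.101.
p = a·p₁ + b·p₂ ≈ (-0.078, 0.685, 0.724); φ = arcsin(p_z) ≈ 46.42°, λ = atan2(p_y, p_x) ≈ 96.50°.

≈ 46.4°N, 96.5°E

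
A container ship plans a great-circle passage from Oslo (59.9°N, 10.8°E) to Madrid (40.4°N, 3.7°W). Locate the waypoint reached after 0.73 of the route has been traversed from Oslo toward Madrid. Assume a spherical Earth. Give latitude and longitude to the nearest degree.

The haversine formula gives a central angle δ ≈ 0.375 rad (21.5°) between the endpoints.
Interpolate at f = 0.73 with slerp weights a = sin((1−f)δ)/sin δ ≈ 0.276, b = sin(fδ)/sin δ ≈ 0.738.
p = a·p₁ + b·p₂ ≈ (0.697, -0.010, 0.717); φ = arcsin(p_z) ≈ 45.82°, λ = atan2(p_y, p_x) ≈ -0.85°.

≈ 46°N, 1°W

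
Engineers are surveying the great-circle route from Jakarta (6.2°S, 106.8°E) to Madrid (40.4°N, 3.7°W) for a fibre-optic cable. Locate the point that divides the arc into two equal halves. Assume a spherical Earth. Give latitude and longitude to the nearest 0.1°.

Write both endpoints as unit vectors p₁, p₂ with components (cos φ cos λ, cos φ sin λ, sin φ).
The central angle between the endpoints is δ = arccos(p₁·p₂) ≈ 1.913 rad (109.6°).
Interpolate at f = 1/2 with slerp weights a = sin((1−f)δ)/sin δ ≈ 0.867, b = sin(fδ)/sin δ ≈ 0.867.
p = a·p₁ + b·p₂ ≈ (0.410, 0.783, 0.468); φ = arcsin(p_z) ≈ 27.93°, λ = atan2(p_y, p_x) ≈ 62.36°.

≈ (27.9°N, 62.4°E)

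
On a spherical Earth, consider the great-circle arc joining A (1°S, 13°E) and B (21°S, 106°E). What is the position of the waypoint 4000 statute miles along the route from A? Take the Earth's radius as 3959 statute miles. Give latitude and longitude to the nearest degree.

Write both endpoints as unit vectors p₁, p₂ with components (cos φ cos λ, cos φ sin λ, sin φ).
The central angle between the endpoints is δ = arccos(p₁·p₂) ≈ 1.613 rad (92.4°). The total great-circle distance is δ·R ≈ 1.613 × 3959 ≈ 6387 mi, so the target fraction is f = 4000/6387 ≈ 0.626.
Interpolate at f ≈ 0.626 with slerp weights a = sin((1−f)δ)/sin δ ≈ 0.568, b = sin(fδ)/sin δ ≈ 0.848.
p = a·p₁ + b·p₂ ≈ (0.335, 0.888, -0.314); φ = arcsin(p_z) ≈ -18.28°, λ = atan2(p_y, p_x) ≈ 69.35°.

≈ (18°S, 69°E)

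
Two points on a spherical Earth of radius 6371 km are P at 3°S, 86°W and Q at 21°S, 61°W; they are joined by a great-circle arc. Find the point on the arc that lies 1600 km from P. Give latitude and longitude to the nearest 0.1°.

Convert each endpoint to a unit vector on the sphere (x = cos φ cos λ, y = cos φ sin λ, z = sin φ).
The central angle between the endpoints is δ = arccos(p₁·p₂) ≈ 0.528 rad (30.3°). The total great-circle distance is δ·R ≈ 0.528 × 6371 ≈ 3365 km, so the target fraction is f = 1600/3365 ≈ 0.475.
Interpolate at f ≈ 0.475 with slerp weights a = sin((1−f)δ)/sin δ ≈ 0.543, b = sin(fδ)/sin δ ≈ 0.493.
p = a·p₁ + b·p₂ ≈ (0.261, -0.943, -0.205); φ = arcsin(p_z) ≈ -11.84°, λ = atan2(p_y, p_x) ≈ -74.54°.

≈ 11.8°S, 74.5°W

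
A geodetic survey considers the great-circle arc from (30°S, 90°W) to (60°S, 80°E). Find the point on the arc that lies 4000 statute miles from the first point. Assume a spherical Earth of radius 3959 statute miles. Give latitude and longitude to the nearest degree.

Convert each endpoint to a unit vector on the sphere (x = cos φ cos λ, y = cos φ sin λ, z = sin φ).
The central angle between the endpoints is δ = arccos(p₁·p₂) ≈ 1.564 rad (89.6°). The total great-circle distance is δ·R ≈ 1.564 × 3959 ≈ 6193 mi, so the target fraction is f = 4000/6193 ≈ 0.646.
Interpolate at f ≈ 0.646 with slerp weights a = sin((1−f)δ)/sin δ ≈ 0.526, b = sin(fδ)/sin δ ≈ 0.847.
p = a·p₁ + b·p₂ ≈ (0.074, -0.038, -0.997); φ = arcsin(p_z) ≈ -85.24°, λ = atan2(p_y, p_x) ≈ -27.59°.

≈ (85°S, 28°W)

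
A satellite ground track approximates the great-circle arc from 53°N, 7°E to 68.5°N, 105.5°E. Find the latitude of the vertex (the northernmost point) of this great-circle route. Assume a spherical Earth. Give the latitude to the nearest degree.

≈ 72°N

The great circle lies in the plane with unit normal n̂ = (p₁ × p₂)/|p₁ × p₂|.
Here n̂_z ≈ +0.310; the vertex latitude is φ_max = arccos|n̂_z| ≈ 71.9°.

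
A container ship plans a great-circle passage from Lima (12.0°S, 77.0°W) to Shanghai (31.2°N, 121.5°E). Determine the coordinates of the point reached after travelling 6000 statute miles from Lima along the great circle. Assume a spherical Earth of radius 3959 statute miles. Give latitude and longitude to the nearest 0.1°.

≈ (48.6°N, 147.9°W)

From cos δ = sin φ₁ sin φ₂ + cos φ₁ cos φ₂ cos Δλ, the central angle is δ ≈ 2.693 rad (154.3°). The total great-circle distance is δ·R ≈ 2.693 × 3959 ≈ 10662 mi, so the target fraction is f = 6000/10662 ≈ 0.563.
Interpolate at f ≈ 0.563 with slerp weights a = sin((1−f)δ)/sin δ ≈ 2.131, b = sin(fδ)/sin δ ≈ 2.303.
p = a·p₁ + b·p₂ ≈ (-0.561, -0.351, 0.750); φ = arcsin(p_z) ≈ 48.60°, λ = atan2(p_y, p_x) ≈ -147.95°.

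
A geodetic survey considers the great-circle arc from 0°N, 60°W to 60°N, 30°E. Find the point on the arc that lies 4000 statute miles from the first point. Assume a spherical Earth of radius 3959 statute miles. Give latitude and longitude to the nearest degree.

≈ 47°N, 21°W

The haversine formula gives a central angle δ ≈ 1.571 rad (90.0°) between the endpoints. The total great-circle distance is δ·R ≈ 1.571 × 3959 ≈ 6219 mi, so the target fraction is f = 4000/6219 ≈ 0.643.
Interpolate at f ≈ 0.643 with slerp weights a = sin((1−f)δ)/sin δ ≈ 0.532, b = sin(fδ)/sin δ ≈ 0.847.
p = a·p₁ + b·p₂ ≈ (0.633, -0.249, 0.734); φ = arcsin(p_z) ≈ 47.18°, λ = atan2(p_y, p_x) ≈ -21.45°.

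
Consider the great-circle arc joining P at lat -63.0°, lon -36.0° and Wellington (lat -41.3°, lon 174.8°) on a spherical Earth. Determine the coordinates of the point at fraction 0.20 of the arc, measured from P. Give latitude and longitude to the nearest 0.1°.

≈ lat -75.2°, lon -59.4°

The haversine formula gives a central angle δ ≈ 1.271 rad (72.8°) between the endpoints.
Interpolate at f = 0.20 with slerp weights a = sin((1−f)δ)/sin δ ≈ 0.890, b = sin(fδ)/sin δ ≈ 0.263.
p = a·p₁ + b·p₂ ≈ (0.130, -0.220, -0.967); φ = arcsin(p_z) ≈ -75.21°, λ = atan2(p_y, p_x) ≈ -59.38°.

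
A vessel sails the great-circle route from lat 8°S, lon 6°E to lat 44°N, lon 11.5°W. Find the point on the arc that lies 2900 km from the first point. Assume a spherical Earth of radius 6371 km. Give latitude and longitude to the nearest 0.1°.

Write both endpoints as unit vectors p₁, p₂ with components (cos φ cos λ, cos φ sin λ, sin φ).
The central angle between the endpoints is δ = arccos(p₁·p₂) ≈ 0.949 rad (54.4°). The total great-circle distance is δ·R ≈ 0.949 × 6371 ≈ 6045 km, so the target fraction is f = 2900/6045 ≈ 0.480.
Interpolate at f ≈ 0.480 with slerp weights a = sin((1−f)δ)/sin δ ≈ 0.583, b = sin(fδ)/sin δ ≈ 0.541.
p = a·p₁ + b·p₂ ≈ (0.955, -0.017, 0.295); φ = arcsin(p_z) ≈ 17.14°, λ = atan2(p_y, p_x) ≈ -1.03°.

≈ lat 17.1°N, lon 1.0°W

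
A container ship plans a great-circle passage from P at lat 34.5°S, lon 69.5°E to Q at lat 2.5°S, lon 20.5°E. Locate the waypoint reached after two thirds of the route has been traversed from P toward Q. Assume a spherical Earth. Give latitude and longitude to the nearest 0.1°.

≈ lat 14.5°S, lon 34.8°E

Write both endpoints as unit vectors p₁, p₂ with components (cos φ cos λ, cos φ sin λ, sin φ).
The central angle between the endpoints is δ = arccos(p₁·p₂) ≈ 0.971 rad (55.6°).
Interpolate at f = 2/3 with slerp weights a = sin((1−f)δ)/sin δ ≈ 0.385, b = sin(fδ)/sin δ ≈ 0.731.
p = a·p₁ + b·p₂ ≈ (0.795, 0.553, -0.250); φ = arcsin(p_z) ≈ -14.48°, λ = atan2(p_y, p_x) ≈ 34.83°.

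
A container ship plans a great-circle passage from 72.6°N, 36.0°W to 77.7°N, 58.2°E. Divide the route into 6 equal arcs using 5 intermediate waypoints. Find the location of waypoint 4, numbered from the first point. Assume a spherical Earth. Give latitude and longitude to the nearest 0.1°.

Write both endpoints as unit vectors p₁, p₂ with components (cos φ cos λ, cos φ sin λ, sin φ).
The central angle between the endpoints is δ = arccos(p₁·p₂) ≈ 0.383 rad (21.9°).
Interpolate at f = 4/6 with slerp weights a = sin((1−f)δ)/sin δ ≈ 0.341, b = sin(fδ)/sin δ ≈ 0.676.
p = a·p₁ + b·p₂ ≈ (0.158, 0.062, 0.985); φ = arcsin(p_z) ≈ 80.20°, λ = atan2(p_y, p_x) ≈ 21.54°.

≈ 80.2°N, 21.5°E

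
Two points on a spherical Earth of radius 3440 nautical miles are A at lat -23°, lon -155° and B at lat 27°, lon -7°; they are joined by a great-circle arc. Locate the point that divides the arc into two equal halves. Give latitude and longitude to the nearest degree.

Convert each endpoint to a unit vector on the sphere (x = cos φ cos λ, y = cos φ sin λ, z = sin φ).
The central angle between the endpoints is δ = arccos(p₁·p₂) ≈ 2.632 rad (150.8°).
Interpolate at f = 1/2 with slerp weights a = sin((1−f)δ)/sin δ ≈ 1.984, b = sin(fδ)/sin δ ≈ 1.984.
p = a·p₁ + b·p₂ ≈ (0.099, -0.987, 0.125); φ = arcsin(p_z) ≈ 7.21°, λ = atan2(p_y, p_x) ≈ -84.25°.

≈ lat 7°, lon -84°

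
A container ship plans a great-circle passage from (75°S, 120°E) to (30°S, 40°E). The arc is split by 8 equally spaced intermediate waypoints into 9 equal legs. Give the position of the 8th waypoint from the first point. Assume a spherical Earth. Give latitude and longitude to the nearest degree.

≈ (36°S, 42°E)

The haversine formula gives a central angle δ ≈ 1.022 rad (58.5°) between the endpoints.
Interpolate at f = 8/9 with slerp weights a = sin((1−f)δ)/sin δ ≈ 0.133, b = sin(fδ)/sin δ ≈ 0.924.
p = a·p₁ + b·p₂ ≈ (0.596, 0.544, -0.590); φ = arcsin(p_z) ≈ -36.19°, λ = atan2(p_y, p_x) ≈ 42.40°.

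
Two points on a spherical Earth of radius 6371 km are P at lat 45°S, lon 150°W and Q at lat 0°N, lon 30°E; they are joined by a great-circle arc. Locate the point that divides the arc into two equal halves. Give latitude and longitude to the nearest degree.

≈ lat 68°S, lon 30°E

From cos δ = sin φ₁ sin φ₂ + cos φ₁ cos φ₂ cos Δλ, the central angle is δ ≈ 2.356 rad (135.0°).
Interpolate at f = 1/2 with slerp weights a = sin((1−f)δ)/sin δ ≈ 1.307, b = sin(fδ)/sin δ ≈ 1.307.
p = a·p₁ + b·p₂ ≈ (0.331, 0.191, -0.924); φ = arcsin(p_z) ≈ -67.50°, λ = atan2(p_y, p_x) ≈ 30.00°.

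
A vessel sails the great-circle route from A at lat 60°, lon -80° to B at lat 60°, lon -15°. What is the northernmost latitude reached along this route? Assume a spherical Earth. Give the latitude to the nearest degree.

The great circle lies in the plane with unit normal n̂ = (p₁ × p₂)/|p₁ × p₂|.
Here n̂_z ≈ +0.438; the vertex latitude is φ_max = arccos|n̂_z| ≈ 64.0°.
Check via Clairaut: cos φ_max = |cos φ₁| · sin C = cos(60.0°)·sin(61.1°) ≈ 0.438, again giving ≈ 64.0°.

≈ 64°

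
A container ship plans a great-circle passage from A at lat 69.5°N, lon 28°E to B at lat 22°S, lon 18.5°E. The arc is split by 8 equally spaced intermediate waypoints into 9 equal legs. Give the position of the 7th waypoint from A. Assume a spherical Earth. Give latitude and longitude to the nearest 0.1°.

Convert each endpoint to a unit vector on the sphere (x = cos φ cos λ, y = cos φ sin λ, z = sin φ).
The central angle between the endpoints is δ = arccos(p₁·p₂) ≈ 1.601 rad (91.8°).
Interpolate at f = 7/9 with slerp weights a = sin((1−f)δ)/sin δ ≈ 0.349, b = sin(fδ)/sin δ ≈ 0.948.
p = a·p₁ + b·p₂ ≈ (0.941, 0.336, -0.029); φ = arcsin(p_z) ≈ -1.64°, λ = atan2(p_y, p_x) ≈ 19.65°.

≈ lat 1.6°S, lon 19.7°E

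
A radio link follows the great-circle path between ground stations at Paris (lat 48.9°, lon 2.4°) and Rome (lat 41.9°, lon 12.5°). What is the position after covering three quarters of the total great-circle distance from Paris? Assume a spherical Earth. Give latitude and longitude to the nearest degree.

≈ lat 44°, lon 10°

Convert each endpoint to a unit vector on the sphere (x = cos φ cos λ, y = cos φ sin λ, z = sin φ).
The central angle between the endpoints is δ = arccos(p₁·p₂) ≈ 0.174 rad (9.9°).
Interpolate at f = 3/4 with slerp weights a = sin((1−f)δ)/sin δ ≈ 0.251, b = sin(fδ)/sin δ ≈ 0.752.
p = a·p₁ + b·p₂ ≈ (0.711, 0.128, 0.691); φ = arcsin(p_z) ≈ 43.73°, λ = atan2(p_y, p_x) ≈ 10.20°.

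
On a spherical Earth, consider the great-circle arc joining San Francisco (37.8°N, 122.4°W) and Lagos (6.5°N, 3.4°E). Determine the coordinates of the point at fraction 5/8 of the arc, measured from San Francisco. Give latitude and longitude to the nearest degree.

The haversine formula gives a central angle δ ≈ 1.971 rad (112.9°) between the endpoints.
Interpolate at f = 5/8 with slerp weights a = sin((1−f)δ)/sin δ ≈ 0.732, b = sin(fδ)/sin δ ≈ 1.024.
p = a·p₁ + b·p₂ ≈ (0.706, -0.428, 0.564); φ = arcsin(p_z) ≈ 34.36°, λ = atan2(p_y, p_x) ≈ -31.21°.

≈ 34°N, 31°W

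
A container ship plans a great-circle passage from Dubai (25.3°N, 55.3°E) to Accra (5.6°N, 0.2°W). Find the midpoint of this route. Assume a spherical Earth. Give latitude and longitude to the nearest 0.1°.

≈ (17.3°N, 26.1°E)

The haversine formula gives a central angle δ ≈ 0.987 rad (56.5°) between the endpoints.
Interpolate at f = 1/2 with slerp weights a = sin((1−f)δ)/sin δ ≈ 0.568, b = sin(fδ)/sin δ ≈ 0.568.
p = a·p₁ + b·p₂ ≈ (0.857, 0.420, 0.298); φ = arcsin(p_z) ≈ 17.34°, λ = atan2(p_y, p_x) ≈ 26.10°.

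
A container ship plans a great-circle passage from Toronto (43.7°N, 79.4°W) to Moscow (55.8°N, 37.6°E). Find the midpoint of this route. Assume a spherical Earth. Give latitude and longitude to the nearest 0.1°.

≈ 65.7°N, 32.4°W

Convert each endpoint to a unit vector on the sphere (x = cos φ cos λ, y = cos φ sin λ, z = sin φ).
The central angle between the endpoints is δ = arccos(p₁·p₂) ≈ 1.173 rad (67.2°).
Interpolate at f = 1/2 with slerp weights a = sin((1−f)δ)/sin δ ≈ 0.600, b = sin(fδ)/sin δ ≈ 0.600.
p = a·p₁ + b·p₂ ≈ (0.347, -0.221, 0.911); φ = arcsin(p_z) ≈ 65.70°, λ = atan2(p_y, p_x) ≈ -32.45°.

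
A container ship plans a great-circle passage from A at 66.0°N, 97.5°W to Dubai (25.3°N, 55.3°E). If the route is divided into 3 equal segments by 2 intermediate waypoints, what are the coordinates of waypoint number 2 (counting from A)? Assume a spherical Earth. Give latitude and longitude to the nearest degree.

Write both endpoints as unit vectors p₁, p₂ with components (cos φ cos λ, cos φ sin λ, sin φ).
The central angle between the endpoints is δ = arccos(p₁·p₂) ≈ 1.507 rad (86.4°).
Interpolate at f = 2/3 with slerp weights a = sin((1−f)δ)/sin δ ≈ 0.483, b = sin(fδ)/sin δ ≈ 0.846.
p = a·p₁ + b·p₂ ≈ (0.410, 0.434, 0.802); φ = arcsin(p_z) ≈ 53.35°, λ = atan2(p_y, p_x) ≈ 46.66°.

≈ 53°N, 47°E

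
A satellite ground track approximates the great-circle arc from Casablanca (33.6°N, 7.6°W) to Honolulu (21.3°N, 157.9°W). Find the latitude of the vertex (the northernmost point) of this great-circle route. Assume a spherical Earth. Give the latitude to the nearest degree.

The great circle lies in the plane with unit normal n̂ = (p₁ × p₂)/|p₁ × p₂|.
Here n̂_z ≈ -0.436; the vertex latitude is φ_max = arccos|n̂_z| ≈ 64.1°.
Check via Clairaut: cos φ_max = |cos φ₁| · sin C = cos(33.6°)·sin(31.6°) ≈ 0.436, again giving ≈ 64.1°.

≈ 64°N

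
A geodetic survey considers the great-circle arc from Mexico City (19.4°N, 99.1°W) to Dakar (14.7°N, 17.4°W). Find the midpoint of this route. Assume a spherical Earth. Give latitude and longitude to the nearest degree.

≈ 22°N, 58°W

The haversine formula gives a central angle δ ≈ 1.353 rad (77.5°) between the endpoints.
Interpolate at f = 1/2 with slerp weights a = sin((1−f)δ)/sin δ ≈ 0.641, b = sin(fδ)/sin δ ≈ 0.641.
p = a·p₁ + b·p₂ ≈ (0.496, -0.783, 0.376); φ = arcsin(p_z) ≈ 22.07°, λ = atan2(p_y, p_x) ≈ -57.63°.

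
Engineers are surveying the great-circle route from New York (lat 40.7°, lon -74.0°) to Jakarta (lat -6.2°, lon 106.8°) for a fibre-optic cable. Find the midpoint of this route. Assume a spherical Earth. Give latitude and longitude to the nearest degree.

Convert each endpoint to a unit vector on the sphere (x = cos φ cos λ, y = cos φ sin λ, z = sin φ).
The central angle between the endpoints is δ = arccos(p₁·p₂) ≈ 2.539 rad (145.5°).
Interpolate at f = 1/2 with slerp weights a = sin((1−f)δ)/sin δ ≈ 1.686, b = sin(fδ)/sin δ ≈ 1.686.
p = a·p₁ + b·p₂ ≈ (-0.132, 0.376, 0.917); φ = arcsin(p_z) ≈ 66.52°, λ = atan2(p_y, p_x) ≈ 109.37°.

≈ lat 67°, lon 109°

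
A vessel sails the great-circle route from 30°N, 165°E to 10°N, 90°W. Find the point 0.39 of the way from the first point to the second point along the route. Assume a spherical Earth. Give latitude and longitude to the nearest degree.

≈ 33°N, 150°W

Write both endpoints as unit vectors p₁, p₂ with components (cos φ cos λ, cos φ sin λ, sin φ).
The central angle between the endpoints is δ = arccos(p₁·p₂) ≈ 1.705 rad (97.7°).
Interpolate at f = 0.39 with slerp weights a = sin((1−f)δ)/sin δ ≈ 0.870, b = sin(fδ)/sin δ ≈ 0.623.
p = a·p₁ + b·p₂ ≈ (-0.728, -0.418, 0.543); φ = arcsin(p_z) ≈ 32.91°, λ = atan2(p_y, p_x) ≈ -150.13°.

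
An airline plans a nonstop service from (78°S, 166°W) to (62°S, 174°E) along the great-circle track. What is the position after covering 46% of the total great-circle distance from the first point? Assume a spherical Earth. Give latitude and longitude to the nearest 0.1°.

Write both endpoints as unit vectors p₁, p₂ with components (cos φ cos λ, cos φ sin λ, sin φ).
The central angle between the endpoints is δ = arccos(p₁·p₂) ≈ 0.300 rad (17.2°).
Interpolate at f = 0.46 with slerp weights a = sin((1−f)δ)/sin δ ≈ 0.546, b = sin(fδ)/sin δ ≈ 0.465.
p = a·p₁ + b·p₂ ≈ (-0.327, -0.005, -0.945); φ = arcsin(p_z) ≈ -70.88°, λ = atan2(p_y, p_x) ≈ -179.19°.

≈ (70.9°S, 179.2°W)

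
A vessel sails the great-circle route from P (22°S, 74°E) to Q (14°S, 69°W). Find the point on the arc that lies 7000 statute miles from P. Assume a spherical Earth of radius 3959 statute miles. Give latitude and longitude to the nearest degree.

From cos δ = sin φ₁ sin φ₂ + cos φ₁ cos φ₂ cos Δλ, the central angle is δ ≈ 2.250 rad (128.9°). The total great-circle distance is δ·R ≈ 2.250 × 3959 ≈ 8906 mi, so the target fraction is f = 7000/8906 ≈ 0.786.
Interpolate at f ≈ 0.786 with slerp weights a = sin((1−f)δ)/sin δ ≈ 0.595, b = sin(fδ)/sin δ ≈ 1.260.
p = a·p₁ + b·p₂ ≈ (0.590, -0.611, -0.528); φ = arcsin(p_z) ≈ -31.85°, λ = atan2(p_y, p_x) ≈ -45.99°.

≈ (32°S, 46°W)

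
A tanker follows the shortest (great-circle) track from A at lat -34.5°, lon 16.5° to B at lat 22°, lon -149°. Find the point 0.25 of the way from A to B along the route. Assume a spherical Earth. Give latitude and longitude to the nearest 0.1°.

≈ lat -51.2°, lon -35.4°

Write both endpoints as unit vectors p₁, p₂ with components (cos φ cos λ, cos φ sin λ, sin φ).
The central angle between the endpoints is δ = arccos(p₁·p₂) ≈ 2.830 rad (162.2°).
Interpolate at f = 0.25 with slerp weights a = sin((1−f)δ)/sin δ ≈ 2.781, b = sin(fδ)/sin δ ≈ 2.123.
p = a·p₁ + b·p₂ ≈ (0.510, -0.363, -0.780); φ = arcsin(p_z) ≈ -51.24°, λ = atan2(p_y, p_x) ≈ -35.41°.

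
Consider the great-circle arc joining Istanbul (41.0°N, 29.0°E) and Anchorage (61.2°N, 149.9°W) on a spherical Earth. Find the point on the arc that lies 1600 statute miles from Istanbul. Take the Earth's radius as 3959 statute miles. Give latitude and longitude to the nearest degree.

From cos δ = sin φ₁ sin φ₂ + cos φ₁ cos φ₂ cos Δλ, the central angle is δ ≈ 1.358 rad (77.8°). The total great-circle distance is δ·R ≈ 1.358 × 3959 ≈ 5376 mi, so the target fraction is f = 1600/5376 ≈ 0.298.
Interpolate at f ≈ 0.298 with slerp weights a = sin((1−f)δ)/sin δ ≈ 0.834, b = sin(fδ)/sin δ ≈ 0.402.
p = a·p₁ + b·p₂ ≈ (0.383, 0.208, 0.900); φ = arcsin(p_z) ≈ 64.15°, λ = atan2(p_y, p_x) ≈ 28.51°.

≈ 64°N, 29°E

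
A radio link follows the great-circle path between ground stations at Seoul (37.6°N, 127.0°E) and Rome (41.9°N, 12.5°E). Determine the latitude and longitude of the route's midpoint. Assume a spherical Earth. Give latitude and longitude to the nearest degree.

From cos δ = sin φ₁ sin φ₂ + cos φ₁ cos φ₂ cos Δλ, the central angle is δ ≈ 1.407 rad (80.6°).
Interpolate at f = 1/2 with slerp weights a = sin((1−f)δ)/sin δ ≈ 0.656, b = sin(fδ)/sin δ ≈ 0.656.
p = a·p₁ + b·p₂ ≈ (0.164, 0.521, 0.838); φ = arcsin(p_z) ≈ 56.93°, λ = atan2(p_y, p_x) ≈ 72.53°.

≈ 57°N, 73°E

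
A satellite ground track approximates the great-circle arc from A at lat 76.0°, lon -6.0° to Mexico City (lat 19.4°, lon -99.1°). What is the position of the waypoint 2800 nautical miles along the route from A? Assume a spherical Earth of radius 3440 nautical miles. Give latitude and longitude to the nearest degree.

Write both endpoints as unit vectors p₁, p₂ with components (cos φ cos λ, cos φ sin λ, sin φ).
The central angle between the endpoints is δ = arccos(p₁·p₂) ≈ 1.256 rad (71.9°). The total great-circle distance is δ·R ≈ 1.256 × 3440 ≈ 4319 nmi, so the target fraction is f = 2800/4319 ≈ 0.648.
Interpolate at f ≈ 0.648 with slerp weights a = sin((1−f)δ)/sin δ ≈ 0.450, b = sin(fδ)/sin δ ≈ 0.765.
p = a·p₁ + b·p₂ ≈ (-0.006, -0.724, 0.690); φ = arcsin(p_z) ≈ 43.65°, λ = atan2(p_y, p_x) ≈ -90.47°.

≈ lat 44°, lon -90°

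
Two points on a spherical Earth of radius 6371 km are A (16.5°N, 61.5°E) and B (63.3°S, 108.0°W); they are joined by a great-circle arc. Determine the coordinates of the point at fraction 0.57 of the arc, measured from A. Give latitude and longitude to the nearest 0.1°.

≈ (58.5°S, 49.6°E)

From cos δ = sin φ₁ sin φ₂ + cos φ₁ cos φ₂ cos Δλ, the central angle is δ ≈ 2.315 rad (132.6°).
Interpolate at f = 0.57 with slerp weights a = sin((1−f)δ)/sin δ ≈ 1.140, b = sin(fδ)/sin δ ≈ 1.317.
p = a·p₁ + b·p₂ ≈ (0.339, 0.398, -0.852); φ = arcsin(p_z) ≈ -58.46°, λ = atan2(p_y, p_x) ≈ 49.61°.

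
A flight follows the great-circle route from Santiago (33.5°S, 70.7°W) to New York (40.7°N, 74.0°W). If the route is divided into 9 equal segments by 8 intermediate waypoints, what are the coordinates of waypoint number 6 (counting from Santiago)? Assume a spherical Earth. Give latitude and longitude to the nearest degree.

≈ 16°N, 73°W

The haversine formula gives a central angle δ ≈ 1.296 rad (74.3°) between the endpoints.
Interpolate at f = 6/9 with slerp weights a = sin((1−f)δ)/sin δ ≈ 0.435, b = sin(fδ)/sin δ ≈ 0.790.
p = a·p₁ + b·p₂ ≈ (0.285, -0.918, 0.275); φ = arcsin(p_z) ≈ 15.97°, λ = atan2(p_y, p_x) ≈ -72.76°.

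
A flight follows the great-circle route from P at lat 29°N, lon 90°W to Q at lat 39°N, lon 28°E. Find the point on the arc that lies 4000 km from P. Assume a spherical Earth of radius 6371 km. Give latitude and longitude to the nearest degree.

≈ lat 50°N, lon 51°W

The haversine formula gives a central angle δ ≈ 1.585 rad (90.8°) between the endpoints. The total great-circle distance is δ·R ≈ 1.585 × 6371 ≈ 10097 km, so the target fraction is f = 4000/10097 ≈ 0.396.
Interpolate at f ≈ 0.396 with slerp weights a = sin((1−f)δ)/sin δ ≈ 0.818, b = sin(fδ)/sin δ ≈ 0.587.
p = a·p₁ + b·p₂ ≈ (0.403, -0.501, 0.766); φ = arcsin(p_z) ≈ 50.00°, λ = atan2(p_y, p_x) ≈ -51.16°.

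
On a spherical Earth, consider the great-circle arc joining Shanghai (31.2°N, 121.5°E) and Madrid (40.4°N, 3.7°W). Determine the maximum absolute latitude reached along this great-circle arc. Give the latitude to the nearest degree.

≈ 58°N

The great circle lies in the plane with unit normal n̂ = (p₁ × p₂)/|p₁ × p₂|.
Here n̂_z ≈ -0.533; the vertex latitude is φ_max = arccos|n̂_z| ≈ 57.8°.
Check via Clairaut: cos φ_max = |cos φ₁| · sin C = cos(31.2°)·sin(38.5°) ≈ 0.533, again giving ≈ 57.8°.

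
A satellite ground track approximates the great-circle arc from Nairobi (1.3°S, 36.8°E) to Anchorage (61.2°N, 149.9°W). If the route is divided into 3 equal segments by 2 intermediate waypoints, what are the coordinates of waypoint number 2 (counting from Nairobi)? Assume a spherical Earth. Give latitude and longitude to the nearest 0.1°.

From cos δ = sin φ₁ sin φ₂ + cos φ₁ cos φ₂ cos Δλ, the central angle is δ ≈ 2.092 rad (119.9°).
Interpolate at f = 2/3 with slerp weights a = sin((1−f)δ)/sin δ ≈ 0.741, b = sin(fδ)/sin δ ≈ 1.136.
p = a·p₁ + b·p₂ ≈ (0.120, 0.169, 0.978); φ = arcsin(p_z) ≈ 78.04°, λ = atan2(p_y, p_x) ≈ 54.73°.

≈ (78.0°N, 54.7°E)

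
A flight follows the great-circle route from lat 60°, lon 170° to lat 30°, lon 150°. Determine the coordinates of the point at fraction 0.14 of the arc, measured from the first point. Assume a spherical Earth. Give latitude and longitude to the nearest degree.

≈ lat 56°, lon 166°

Convert each endpoint to a unit vector on the sphere (x = cos φ cos λ, y = cos φ sin λ, z = sin φ).
The central angle between the endpoints is δ = arccos(p₁·p₂) ≈ 0.574 rad (32.9°).
Interpolate at f = 0.14 with slerp weights a = sin((1−f)δ)/sin δ ≈ 0.873, b = sin(fδ)/sin δ ≈ 0.148.
p = a·p₁ + b·p₂ ≈ (-0.541, 0.140, 0.830); φ = arcsin(p_z) ≈ 56.06°, λ = atan2(p_y, p_x) ≈ 165.50°.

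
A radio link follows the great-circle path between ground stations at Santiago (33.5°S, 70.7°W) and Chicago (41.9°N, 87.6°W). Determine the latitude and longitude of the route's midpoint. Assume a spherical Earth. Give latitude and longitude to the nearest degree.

Write both endpoints as unit vectors p₁, p₂ with components (cos φ cos λ, cos φ sin λ, sin φ).
The central angle between the endpoints is δ = arccos(p₁·p₂) ≈ 1.344 rad (77.0°).
Interpolate at f = 1/2 with slerp weights a = sin((1−f)δ)/sin δ ≈ 0.639, b = sin(fδ)/sin δ ≈ 0.639.
p = a·p₁ + b·p₂ ≈ (0.196, -0.978, 0.074); φ = arcsin(p_z) ≈ 4.25°, λ = atan2(p_y, p_x) ≈ -78.67°.

≈ 4°N, 79°W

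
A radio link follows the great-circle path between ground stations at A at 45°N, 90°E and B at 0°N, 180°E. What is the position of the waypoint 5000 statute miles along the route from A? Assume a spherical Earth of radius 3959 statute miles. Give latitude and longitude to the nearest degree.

≈ 12°N, 167°E

From cos δ = sin φ₁ sin φ₂ + cos φ₁ cos φ₂ cos Δλ, the central angle is δ ≈ 1.571 rad (90.0°). The total great-circle distance is δ·R ≈ 1.571 × 3959 ≈ 6219 mi, so the target fraction is f = 5000/6219 ≈ 0.804.
Interpolate at f ≈ 0.804 with slerp weights a = sin((1−f)δ)/sin δ ≈ 0.303, b = sin(fδ)/sin δ ≈ 0.953.
p = a·p₁ + b·p₂ ≈ (-0.953, 0.214, 0.214); φ = arcsin(p_z) ≈ 12.37°, λ = atan2(p_y, p_x) ≈ 167.33°.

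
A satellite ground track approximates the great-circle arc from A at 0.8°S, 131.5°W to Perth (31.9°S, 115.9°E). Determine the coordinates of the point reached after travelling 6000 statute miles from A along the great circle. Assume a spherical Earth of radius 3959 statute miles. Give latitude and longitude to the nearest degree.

≈ 34°S, 142°E

Convert each endpoint to a unit vector on the sphere (x = cos φ cos λ, y = cos φ sin λ, z = sin φ).
The central angle between the endpoints is δ = arccos(p₁·p₂) ≈ 1.895 rad (108.6°). The total great-circle distance is δ·R ≈ 1.895 × 3959 ≈ 7504 mi, so the target fraction is f = 6000/7504 ≈ 0.800.
Interpolate at f ≈ 0.800 with slerp weights a = sin((1−f)δ)/sin δ ≈ 0.391, b = sin(fδ)/sin δ ≈ 1.053.
p = a·p₁ + b·p₂ ≈ (-0.650, 0.512, -0.562); φ = arcsin(p_z) ≈ -34.20°, λ = atan2(p_y, p_x) ≈ 141.78°.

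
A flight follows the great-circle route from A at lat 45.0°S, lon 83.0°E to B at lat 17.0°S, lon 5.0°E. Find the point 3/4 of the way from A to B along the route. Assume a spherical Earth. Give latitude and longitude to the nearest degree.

≈ lat 28°S, lon 20°E

Convert each endpoint to a unit vector on the sphere (x = cos φ cos λ, y = cos φ sin λ, z = sin φ).
The central angle between the endpoints is δ = arccos(p₁·p₂) ≈ 1.216 rad (69.7°).
Interpolate at f = 3/4 with slerp weights a = sin((1−f)δ)/sin δ ≈ 0.319, b = sin(fδ)/sin δ ≈ 0.843.
p = a·p₁ + b·p₂ ≈ (0.831, 0.294, -0.472); φ = arcsin(p_z) ≈ -28.18°, λ = atan2(p_y, p_x) ≈ 19.51°.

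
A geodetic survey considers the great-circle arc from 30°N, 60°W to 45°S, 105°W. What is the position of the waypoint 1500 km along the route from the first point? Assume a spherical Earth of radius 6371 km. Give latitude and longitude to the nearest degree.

≈ 18°N, 67°W

Convert each endpoint to a unit vector on the sphere (x = cos φ cos λ, y = cos φ sin λ, z = sin φ).
The central angle between the endpoints is δ = arccos(p₁·p₂) ≈ 1.491 rad (85.4°). The total great-circle distance is δ·R ≈ 1.491 × 6371 ≈ 9501 km, so the target fraction is f = 1500/9501 ≈ 0.158.
Interpolate at f ≈ 0.158 with slerp weights a = sin((1−f)δ)/sin δ ≈ 0.954, b = sin(fδ)/sin δ ≈ 0.234.
p = a·p₁ + b·p₂ ≈ (0.370, -0.875, 0.311); φ = arcsin(p_z) ≈ 18.15°, λ = atan2(p_y, p_x) ≈ -67.07°.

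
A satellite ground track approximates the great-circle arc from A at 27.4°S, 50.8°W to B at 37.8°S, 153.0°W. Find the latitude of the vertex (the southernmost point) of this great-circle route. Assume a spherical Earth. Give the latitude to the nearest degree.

The great circle lies in the plane with unit normal n̂ = (p₁ × p₂)/|p₁ × p₂|.
Here n̂_z ≈ -0.692; the vertex latitude is φ_max = arccos|n̂_z| ≈ 46.2°.

≈ 46°S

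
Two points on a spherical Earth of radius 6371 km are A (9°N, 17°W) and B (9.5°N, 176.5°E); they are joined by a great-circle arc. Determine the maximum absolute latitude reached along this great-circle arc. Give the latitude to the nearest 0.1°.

The great circle lies in the plane with unit normal n̂ = (p₁ × p₂)/|p₁ × p₂|.
Here n̂_z ≈ -0.585; the vertex latitude is φ_max = arccos|n̂_z| ≈ 54.2°.

≈ 54.2°N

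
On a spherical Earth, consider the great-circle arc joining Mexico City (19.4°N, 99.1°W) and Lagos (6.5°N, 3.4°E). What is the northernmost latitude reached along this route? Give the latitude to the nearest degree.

The great circle lies in the plane with unit normal n̂ = (p₁ × p₂)/|p₁ × p₂|.
Here n̂_z ≈ +0.928; the vertex latitude is φ_max = arccos|n̂_z| ≈ 21.9°.
Check via Clairaut: cos φ_max = |cos φ₁| · sin C = cos(19.4°)·sin(79.6°) ≈ 0.928, again giving ≈ 21.9°.

≈ 22°N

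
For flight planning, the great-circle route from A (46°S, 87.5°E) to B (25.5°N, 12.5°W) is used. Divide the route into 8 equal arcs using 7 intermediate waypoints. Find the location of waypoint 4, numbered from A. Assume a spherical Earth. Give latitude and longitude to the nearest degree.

≈ (16°S, 29°E)

The haversine formula gives a central angle δ ≈ 2.003 rad (114.7°) between the endpoints.
Interpolate at f = 4/8 with slerp weights a = sin((1−f)δ)/sin δ ≈ 0.927, b = sin(fδ)/sin δ ≈ 0.927.
p = a·p₁ + b·p₂ ≈ (0.845, 0.462, -0.268); φ = arcsin(p_z) ≈ -15.54°, λ = atan2(p_y, p_x) ≈ 28.68°.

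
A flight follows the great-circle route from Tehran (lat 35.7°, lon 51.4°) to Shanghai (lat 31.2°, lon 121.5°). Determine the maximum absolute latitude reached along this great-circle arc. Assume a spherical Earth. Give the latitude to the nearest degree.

≈ 39°

The great circle lies in the plane with unit normal n̂ = (p₁ × p₂)/|p₁ × p₂|.
Here n̂_z ≈ +0.775; the vertex latitude is φ_max = arccos|n̂_z| ≈ 39.2°.
Check via Clairaut: cos φ_max = |cos φ₁| · sin C = cos(35.7°)·sin(72.7°) ≈ 0.775, again giving ≈ 39.2°.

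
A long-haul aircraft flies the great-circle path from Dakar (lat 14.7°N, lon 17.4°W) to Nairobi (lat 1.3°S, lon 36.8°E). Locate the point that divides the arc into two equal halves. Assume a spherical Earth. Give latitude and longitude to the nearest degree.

Convert each endpoint to a unit vector on the sphere (x = cos φ cos λ, y = cos φ sin λ, z = sin φ).
The central angle between the endpoints is δ = arccos(p₁·p₂) ≈ 0.977 rad (56.0°).
Interpolate at f = 1/2 with slerp weights a = sin((1−f)δ)/sin δ ≈ 0.566, b = sin(fδ)/sin δ ≈ 0.566.
p = a·p₁ + b·p₂ ≈ (0.976, 0.175, 0.131); φ = arcsin(p_z) ≈ 7.52°, λ = atan2(p_y, p_x) ≈ 10.18°.

≈ lat 8°N, lon 10°E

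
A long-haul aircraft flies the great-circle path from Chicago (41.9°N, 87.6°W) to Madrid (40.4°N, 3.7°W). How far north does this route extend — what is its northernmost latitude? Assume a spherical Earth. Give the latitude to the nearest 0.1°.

The great circle lies in the plane with unit normal n̂ = (p₁ × p₂)/|p₁ × p₂|.
Here n̂_z ≈ +0.648; the vertex latitude is φ_max = arccos|n̂_z| ≈ 49.6°.
Check via Clairaut: cos φ_max = |cos φ₁| · sin C = cos(41.9°)·sin(60.5°) ≈ 0.648, again giving ≈ 49.6°.

≈ 49.6°N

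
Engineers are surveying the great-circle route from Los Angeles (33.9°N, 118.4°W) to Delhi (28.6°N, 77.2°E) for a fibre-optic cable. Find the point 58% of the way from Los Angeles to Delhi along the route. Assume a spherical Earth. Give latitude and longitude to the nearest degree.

≈ 73°N, 116°E

Convert each endpoint to a unit vector on the sphere (x = cos φ cos λ, y = cos φ sin λ, z = sin φ).
The central angle between the endpoints is δ = arccos(p₁·p₂) ≈ 2.021 rad (115.8°).
Interpolate at f = 0.58 with slerp weights a = sin((1−f)δ)/sin δ ≈ 0.833, b = sin(fδ)/sin δ ≈ 1.023.
p = a·p₁ + b·p₂ ≈ (-0.130, 0.268, 0.955); φ = arcsin(p_z) ≈ 72.69°, λ = atan2(p_y, p_x) ≈ 115.89°.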